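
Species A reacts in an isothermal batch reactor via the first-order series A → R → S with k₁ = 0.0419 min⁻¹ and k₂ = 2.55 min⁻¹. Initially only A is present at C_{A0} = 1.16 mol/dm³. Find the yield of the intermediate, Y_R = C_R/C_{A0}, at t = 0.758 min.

The intermediate concentration in a first-order A→B→C sequence is C_R = k₁C_{A0}(e^(−k₁t) − e^(−k₂t))/(k₂−k₁).
e^(−k₁t) = e^(−0.0419×0.758) = e^(−0.03176) = 0.9687; e^(−k₂t) = e^(−1.933) = 0.1447.
C_R = 0.0419×1.16/(2.55−0.0419) × (0.9687−0.1447) = 0.01938×0.8240 = 0.01597 mol/dm³.
Y_R = C_R/C_{A0} = 0.01597/1.16 = 0.0138.

0.0138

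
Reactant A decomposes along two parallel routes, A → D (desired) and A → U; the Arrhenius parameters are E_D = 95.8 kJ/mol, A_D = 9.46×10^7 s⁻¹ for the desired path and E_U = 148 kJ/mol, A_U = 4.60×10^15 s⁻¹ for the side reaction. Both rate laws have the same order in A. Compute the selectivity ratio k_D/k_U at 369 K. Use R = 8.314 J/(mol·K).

k_D/k_U = (A_D/A_U)·exp[−(E_D−E_U)/(RT)] = (A_D/A_U)·exp[(E_U−E_D)/(RT)].
(E_U−E_D)/(RT) = (148−95.8)×10³/(8.314×369) = 52200/3068 = 17.02.
k_D/k_U = (9.46×10^7/4.60×10^15)·exp(17.02) = 2.057×10^-8 × 2.452×10^7 = 0.504.
Since E_D < E_U, lowering the temperature improves selectivity toward D.

0.504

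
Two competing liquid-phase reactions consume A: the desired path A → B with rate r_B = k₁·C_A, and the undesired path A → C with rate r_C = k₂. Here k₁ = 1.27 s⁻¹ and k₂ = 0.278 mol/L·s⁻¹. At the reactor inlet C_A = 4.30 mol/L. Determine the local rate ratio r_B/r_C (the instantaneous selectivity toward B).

19.6

S_{B/C} = r_B/r_C = (k₁·C_A)/(k₂) = (k₁/k₂)·C_A.
= (1.27×4.300) / (0.278) = 5.461/0.2780 = 19.6.
Since the desired path is higher order in A, keeping C_A high (PFR or concentrated feed) favours B.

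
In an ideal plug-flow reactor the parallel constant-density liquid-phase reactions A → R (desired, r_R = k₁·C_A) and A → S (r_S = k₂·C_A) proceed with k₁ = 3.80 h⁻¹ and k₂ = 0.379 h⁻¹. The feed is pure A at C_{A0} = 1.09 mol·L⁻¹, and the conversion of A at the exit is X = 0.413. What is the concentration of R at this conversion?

C_A = C_{A0}(1−X) = 0.6398 mol·L⁻¹.
Both paths are first order in A, so the instantaneous fraction to R is constant: dC_R/d(−C_A) = k₁/(k₁+k₂) = 0.9093.
C_R = 0.9093·(C_{A0}−C_A) = 0.9093×0.4502 = 0.409 mol·L⁻¹.

0.409 mol·L⁻¹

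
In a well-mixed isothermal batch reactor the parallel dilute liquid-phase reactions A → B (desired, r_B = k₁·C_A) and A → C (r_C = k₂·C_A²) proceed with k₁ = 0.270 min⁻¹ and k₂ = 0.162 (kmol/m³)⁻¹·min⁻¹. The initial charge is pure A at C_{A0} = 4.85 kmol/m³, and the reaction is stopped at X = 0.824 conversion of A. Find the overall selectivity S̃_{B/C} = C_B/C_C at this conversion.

0.656

C_A = C_{A0}(1−X) = 0.8536 kmol/m³.
Along a PFR/batch, dC_B/dC_A = −r_B/(r_B+r_C) = −k₁/(k₁+k₂·C_A).
Integrating from C_{A0} to C_A: C_B = (0.270/0.162)·ln[(0.270+0.162·4.85)/(0.270+0.162·0.854)] = 1.667·ln(1.056/0.4083) = 1.583 kmol/m³.
C_C = (C_{A0}−C_A)−C_B = 2.413 kmol/m³; S̃_{B/C} = 1.583/2.413 = 0.656.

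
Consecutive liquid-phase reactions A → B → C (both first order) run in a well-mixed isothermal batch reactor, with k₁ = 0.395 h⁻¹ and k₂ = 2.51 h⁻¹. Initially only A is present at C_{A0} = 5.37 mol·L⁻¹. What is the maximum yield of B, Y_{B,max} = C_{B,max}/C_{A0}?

0.111

For a first-order series the maximum intermediate yield is C_{B,max}/C_{A0} = (k₁/k₂)^[k₂/(k₂−k₁)].
= (0.395/2.51)^(2.51/(2.51−0.395)) = (0.1574)^(1.187) = 0.1114.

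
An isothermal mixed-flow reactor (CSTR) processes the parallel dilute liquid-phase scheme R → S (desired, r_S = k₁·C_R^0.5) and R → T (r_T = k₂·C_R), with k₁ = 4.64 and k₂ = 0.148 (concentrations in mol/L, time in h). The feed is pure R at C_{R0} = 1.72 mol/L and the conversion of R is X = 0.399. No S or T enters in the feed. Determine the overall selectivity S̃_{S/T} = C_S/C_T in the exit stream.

Exit C_R = C_{R0}(1−X) = 1.72×0.601 = 1.034 mol/L.
A CSTR operates uniformly at the exit composition, giving r_S = 4.718 and r_T = 0.1530 (each k·C_R^n at C_R = 1.034).
Overall selectivity = C_S/C_T = r_Sτ/(r_Tτ) = r_S/r_T = 30.8.

30.8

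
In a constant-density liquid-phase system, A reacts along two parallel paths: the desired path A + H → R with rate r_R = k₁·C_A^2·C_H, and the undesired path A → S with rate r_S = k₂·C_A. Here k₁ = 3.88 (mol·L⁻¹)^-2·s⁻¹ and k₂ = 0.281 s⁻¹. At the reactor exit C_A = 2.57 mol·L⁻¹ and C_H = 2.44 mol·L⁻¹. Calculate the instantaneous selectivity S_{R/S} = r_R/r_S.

S_{R/S} = r_R/r_S = (k₁·C_A^2·C_H)/(k₂·C_A) = (k₁/k₂)·C_A·C_H.
= (3.88×2.570^2×2.440) / (0.281×2.570) = 62.53/0.7222 = 86.6.

86.6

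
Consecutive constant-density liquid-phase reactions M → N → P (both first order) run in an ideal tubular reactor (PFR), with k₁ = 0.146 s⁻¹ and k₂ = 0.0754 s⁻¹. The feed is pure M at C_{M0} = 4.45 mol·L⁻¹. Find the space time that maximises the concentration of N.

9.36 s

Setting dC_N/dτ = 0 gives τ_opt = ln(k₂/k₁)/(k₂−k₁).
= ln(0.0754/0.146)/(0.0754−0.146) = ln(0.5164)/-0.07060 = -0.6608/-0.07060 = 9.36 s.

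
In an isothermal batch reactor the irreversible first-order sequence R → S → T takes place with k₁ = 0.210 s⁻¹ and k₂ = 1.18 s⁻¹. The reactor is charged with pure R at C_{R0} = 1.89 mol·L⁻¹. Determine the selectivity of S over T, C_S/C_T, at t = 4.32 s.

For first-order series with pure R initially, C_S(t) = k₁C_{R0}/(k₂−k₁)·(e^(−k₁t) − e^(−k₂t)).
e^(−k₁t) = e^(−0.210×4.32) = e^(−0.9072) = 0.4037; e^(−k₂t) = e^(−5.098) = 0.006111.
C_S = 0.210×1.89/(1.18−0.210) × (0.4037−0.006111) = 0.4092×0.3975 = 0.1627 mol·L⁻¹.
C_R = C_{R0}e^(−k₁t) = 0.7629 mol·L⁻¹, so C_T = C_{R0}−C_R−C_S = 0.9644 mol·L⁻¹; C_S/C_T = 0.169.

0.169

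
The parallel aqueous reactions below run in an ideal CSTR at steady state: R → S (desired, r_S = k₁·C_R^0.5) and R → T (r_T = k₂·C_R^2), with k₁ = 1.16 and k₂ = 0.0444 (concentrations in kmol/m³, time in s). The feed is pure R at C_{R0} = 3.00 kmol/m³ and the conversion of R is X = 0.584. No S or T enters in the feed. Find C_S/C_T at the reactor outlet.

Exit C_R = C_{R0}(1−X) = 3.00×0.416 = 1.248 kmol/m³.
Rates in a CSTR are evaluated at the outlet concentration: r_S = 1.16×1.248^0.5 = 1.296, r_T = 0.0444×1.248^2 = 0.06915.
Overall selectivity = C_S/C_T = r_Sτ/(r_Tτ) = r_S/r_T = 18.7.

18.7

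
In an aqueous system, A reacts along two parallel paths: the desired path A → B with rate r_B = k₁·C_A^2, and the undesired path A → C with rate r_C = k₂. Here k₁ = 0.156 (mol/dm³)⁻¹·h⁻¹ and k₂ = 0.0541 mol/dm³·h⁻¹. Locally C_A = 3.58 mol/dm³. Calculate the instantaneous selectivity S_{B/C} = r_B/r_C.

S_{B/C} = r_B/r_C = (k₁·C_A^2)/(k₂) = (k₁/k₂)·C_A^2.
= (0.156×3.580^2) / (0.0541) = 1.999/0.05410 = 37.0.
Since the desired path is higher order in A, keeping C_A high (PFR or concentrated feed) favours B.

37.0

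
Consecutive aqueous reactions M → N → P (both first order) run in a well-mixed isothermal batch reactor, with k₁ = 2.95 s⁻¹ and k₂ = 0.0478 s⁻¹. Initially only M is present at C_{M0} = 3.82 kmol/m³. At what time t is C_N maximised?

1.42 s

For first-order series the maximum of C_N occurs at t_opt = ln(k₂/k₁)/(k₂−k₁).
= ln(0.0478/2.95)/(0.0478−2.95) = ln(0.01620)/-2.902 = -4.123/-2.902 = 1.42 s.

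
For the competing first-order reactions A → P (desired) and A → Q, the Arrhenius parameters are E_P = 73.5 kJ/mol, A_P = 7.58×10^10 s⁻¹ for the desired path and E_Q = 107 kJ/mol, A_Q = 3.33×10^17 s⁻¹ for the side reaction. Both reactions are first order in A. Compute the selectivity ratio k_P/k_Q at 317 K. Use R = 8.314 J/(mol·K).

With equal orders, S_{P/Q} = k_P/k_Q = (A_P/A_Q)·exp[(E_Q−E_P)/(RT)].
(E_Q−E_P)/(RT) = (107−73.5)×10³/(8.314×317) = 33500/2636 = 12.71.
k_P/k_Q = (7.58×10^10/3.33×10^17)·exp(12.71) = 2.276×10^-7 × 3.313×10^5 = 0.0754.
Since E_P < E_Q, lowering the temperature improves selectivity toward P.

0.0754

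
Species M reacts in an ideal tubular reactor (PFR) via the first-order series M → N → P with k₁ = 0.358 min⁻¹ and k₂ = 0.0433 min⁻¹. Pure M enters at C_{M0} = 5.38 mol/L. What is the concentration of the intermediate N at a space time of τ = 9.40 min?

The intermediate concentration in a first-order A→B→C sequence is C_N = k₁C_{M0}(e^(−k₁τ) − e^(−k₂τ))/(k₂−k₁).
e^(−k₁τ) = e^(−0.358×9.40) = e^(−3.365) = 0.03456; e^(−k₂τ) = e^(−0.4070) = 0.6656.
C_N = 0.358×5.38/(0.0433−0.358) × (0.03456−0.6656) = (-6.120)×(-0.6311) = 3.862 mol/L.

3.86 mol/L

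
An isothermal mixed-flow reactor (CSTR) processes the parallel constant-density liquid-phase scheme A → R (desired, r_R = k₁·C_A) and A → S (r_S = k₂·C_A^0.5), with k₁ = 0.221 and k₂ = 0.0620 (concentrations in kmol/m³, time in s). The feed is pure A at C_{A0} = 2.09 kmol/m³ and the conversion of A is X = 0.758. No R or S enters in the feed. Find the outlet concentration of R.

Exit C_A = C_{A0}(1−X) = 2.09×0.242 = 0.5058 kmol/m³.
Rates in a CSTR are evaluated at the outlet concentration: r_R = 0.221×0.5058 = 0.1118, r_S = 0.0620×0.5058^0.5 = 0.04409.
Fraction of consumed A going to R: r_R/(r_R+r_S) = 0.7171.
C_R = 0.7171·C_{A0}·X = 0.7171×2.09×0.758 = 1.14 kmol/m³.

1.14 kmol/m³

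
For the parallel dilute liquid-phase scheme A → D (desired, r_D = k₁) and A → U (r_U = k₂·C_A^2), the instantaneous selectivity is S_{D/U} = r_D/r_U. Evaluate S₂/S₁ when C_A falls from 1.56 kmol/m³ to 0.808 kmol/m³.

3.73

S_{D/U} = (k₁/k₂)·C_A^-2, so S₂/S₁ = (C_{A,2}/C_{A,1})^-2.
= (0.808/1.56)^(-2) = (0.5179)^(-2) = 3.73.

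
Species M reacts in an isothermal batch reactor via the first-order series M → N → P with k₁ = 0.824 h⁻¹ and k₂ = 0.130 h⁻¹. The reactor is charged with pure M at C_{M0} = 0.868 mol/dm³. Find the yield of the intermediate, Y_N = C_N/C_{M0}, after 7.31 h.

The intermediate concentration in a first-order A→B→C sequence is C_N = k₁C_{M0}(e^(−k₁t) − e^(−k₂t))/(k₂−k₁).
e^(−k₁t) = e^(−0.824×7.31) = e^(−6.023) = 0.002421; e^(−k₂t) = e^(−0.9503) = 0.3866.
C_N = 0.824×0.868/(0.130−0.824) × (0.002421−0.3866) = (-1.031)×(-0.3842) = 0.3960 mol/dm³.
Y_N = C_N/C_{M0} = 0.3960/0.868 = 0.456.

0.456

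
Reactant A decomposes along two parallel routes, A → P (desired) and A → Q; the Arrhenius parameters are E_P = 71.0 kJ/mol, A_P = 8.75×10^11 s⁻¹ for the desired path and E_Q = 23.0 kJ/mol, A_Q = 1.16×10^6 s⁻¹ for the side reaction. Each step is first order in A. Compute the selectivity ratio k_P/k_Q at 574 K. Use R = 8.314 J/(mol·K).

Since both paths have the same order in A, the concentration cancels and S_{P/Q} = k_P/k_Q = (A_P/A_Q)·exp[(E_Q−E_P)/(RT)].
(E_Q−E_P)/(RT) = (23.0−71.0)×10³/(8.314×574) = -48000/4772 = -10.06.
k_P/k_Q = (8.75×10^11/1.16×10^6)·exp(-10.06) = 7.543×10^5 × 4.283×10^-5 = 32.3.

32.3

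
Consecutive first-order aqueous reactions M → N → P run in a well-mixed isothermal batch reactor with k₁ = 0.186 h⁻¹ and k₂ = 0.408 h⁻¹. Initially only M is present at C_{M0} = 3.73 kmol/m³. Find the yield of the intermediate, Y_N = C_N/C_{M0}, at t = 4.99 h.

0.222

For first-order series with pure M initially, C_N(t) = k₁C_{M0}/(k₂−k₁)·(e^(−k₁t) − e^(−k₂t)).
e^(−k₁t) = e^(−0.186×4.99) = e^(−0.9281) = 0.3953; e^(−k₂t) = e^(−2.036) = 0.1306.
C_N = 0.186×3.73/(0.408−0.186) × (0.3953−0.1306) = 3.125×0.2647 = 0.8273 kmol/m³.
Y_N = C_N/C_{M0} = 0.8273/3.73 = 0.222.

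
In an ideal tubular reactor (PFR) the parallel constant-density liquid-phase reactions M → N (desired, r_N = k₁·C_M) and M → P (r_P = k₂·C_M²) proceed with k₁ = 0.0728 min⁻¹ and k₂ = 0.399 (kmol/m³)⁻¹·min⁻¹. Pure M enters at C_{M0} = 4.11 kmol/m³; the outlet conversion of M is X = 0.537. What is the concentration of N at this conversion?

0.132 kmol/m³

C_M = C_{M0}(1−X) = 1.903 kmol/m³.
Along a PFR/batch, dC_N/dC_M = −r_N/(r_N+r_P) = −k₁/(k₁+k₂·C_M).
Integrating from C_{M0} to C_M: C_N = (0.0728/0.399)·ln[(0.0728+0.399·4.11)/(0.0728+0.399·1.90)] = 0.1825·ln(1.713/0.8321) = 0.1317 kmol/m³.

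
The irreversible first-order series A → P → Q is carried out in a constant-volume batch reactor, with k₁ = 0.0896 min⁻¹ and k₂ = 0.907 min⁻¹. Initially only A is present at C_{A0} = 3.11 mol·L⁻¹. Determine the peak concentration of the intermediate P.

For a first-order series the maximum intermediate yield is C_{P,max}/C_{A0} = (k₁/k₂)^[k₂/(k₂−k₁)].
= (0.0896/0.907)^(0.907/(0.907−0.0896)) = (0.09879)^(1.110) = 0.07665.
C_{P,max} = 0.07665×3.11 = 0.238 mol·L⁻¹.

0.238 mol·L⁻¹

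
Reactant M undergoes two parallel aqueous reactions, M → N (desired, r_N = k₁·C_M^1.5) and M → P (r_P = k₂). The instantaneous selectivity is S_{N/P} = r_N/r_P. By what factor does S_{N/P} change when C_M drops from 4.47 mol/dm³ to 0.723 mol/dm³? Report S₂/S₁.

S_{N/P} = (k₁/k₂)·C_M^1.5, so S₂/S₁ = (C_{M,2}/C_{M,1})^1.5.
= (0.723/4.47)^1.5 = (0.1617)^1.5 = 0.0650.
Selectivity toward N falls as C_M falls — high-concentration operation is favoured.

0.0650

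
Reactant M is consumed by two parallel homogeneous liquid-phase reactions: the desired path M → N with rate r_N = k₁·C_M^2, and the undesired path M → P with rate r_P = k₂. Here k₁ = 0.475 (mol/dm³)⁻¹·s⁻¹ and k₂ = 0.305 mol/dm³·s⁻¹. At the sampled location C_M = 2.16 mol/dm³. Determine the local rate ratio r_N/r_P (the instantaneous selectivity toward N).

7.27

S_{N/P} = r_N/r_P = (k₁·C_M^2)/(k₂) = (k₁/k₂)·C_M^2.
= (0.475×2.160^2) / (0.305) = 2.216/0.3050 = 7.27.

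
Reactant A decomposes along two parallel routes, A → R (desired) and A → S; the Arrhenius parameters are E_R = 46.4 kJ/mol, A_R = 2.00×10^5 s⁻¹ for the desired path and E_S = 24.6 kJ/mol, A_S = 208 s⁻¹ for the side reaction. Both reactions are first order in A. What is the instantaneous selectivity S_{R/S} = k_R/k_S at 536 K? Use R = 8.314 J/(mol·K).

7.22

k_R/k_S = (A_R/A_S)·exp[−(E_R−E_S)/(RT)] = (A_R/A_S)·exp[(E_S−E_R)/(RT)].
(E_S−E_R)/(RT) = (24.6−46.4)×10³/(8.314×536) = -21800/4456 = -4.892.
k_R/k_S = (2.00×10^5/208)·exp(-4.892) = 961.5 × 0.007507 = 7.22.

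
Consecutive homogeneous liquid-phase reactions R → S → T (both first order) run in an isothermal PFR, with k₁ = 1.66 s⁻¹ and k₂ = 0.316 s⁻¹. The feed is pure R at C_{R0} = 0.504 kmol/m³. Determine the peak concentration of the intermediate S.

0.341 kmol/m³

For a first-order series the maximum intermediate yield is C_{S,max}/C_{R0} = (k₁/k₂)^[k₂/(k₂−k₁)].
= (1.66/0.316)^(0.316/(0.316−1.66)) = (5.253)^(-0.2351) = 0.6770.
C_{S,max} = 0.6770×0.504 = 0.341 kmol/m³.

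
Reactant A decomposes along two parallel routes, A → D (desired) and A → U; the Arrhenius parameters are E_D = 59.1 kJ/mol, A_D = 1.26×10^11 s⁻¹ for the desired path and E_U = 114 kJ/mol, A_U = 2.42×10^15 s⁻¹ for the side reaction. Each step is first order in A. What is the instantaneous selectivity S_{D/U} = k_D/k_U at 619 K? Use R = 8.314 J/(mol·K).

2.24

k_D/k_U = (A_D/A_U)·exp[−(E_D−E_U)/(RT)] = (A_D/A_U)·exp[(E_U−E_D)/(RT)].
(E_U−E_D)/(RT) = (114−59.1)×10³/(8.314×619) = 54900/5146 = 10.67.
k_D/k_U = (1.26×10^11/2.42×10^15)·exp(10.67) = 5.207×10^-5 × 42947 = 2.24.
Since E_D < E_U, lowering the temperature improves selectivity toward D.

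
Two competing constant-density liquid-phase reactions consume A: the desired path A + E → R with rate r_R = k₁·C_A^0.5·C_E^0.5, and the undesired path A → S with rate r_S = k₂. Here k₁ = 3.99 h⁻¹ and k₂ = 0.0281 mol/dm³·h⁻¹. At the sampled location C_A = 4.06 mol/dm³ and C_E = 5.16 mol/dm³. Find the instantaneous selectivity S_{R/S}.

650

S_{R/S} = r_R/r_S = (k₁·C_A^0.5·C_E^0.5)/(k₂) = (k₁/k₂)·C_A^0.5·C_E^0.5.
= (3.99×4.060^0.5×5.160^0.5) / (0.0281) = 18.26/0.02810 = 650.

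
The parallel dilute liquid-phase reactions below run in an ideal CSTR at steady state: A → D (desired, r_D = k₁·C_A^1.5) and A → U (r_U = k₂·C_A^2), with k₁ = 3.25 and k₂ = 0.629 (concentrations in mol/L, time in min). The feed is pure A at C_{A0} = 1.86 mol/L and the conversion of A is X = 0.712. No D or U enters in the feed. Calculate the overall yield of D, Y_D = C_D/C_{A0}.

Exit C_A = C_{A0}(1−X) = 1.86×0.288 = 0.5357 mol/L.
In a CSTR the entire volume is at exit conditions, so r_D = 3.25×0.5357^1.5 = 1.274 and r_U = 0.629×0.5357^2 = 0.1805.
Fraction of consumed A going to D: r_D/(r_D+r_U) = 0.8759.
C_D = 0.8759·C_{A0}·X = 0.8759×1.86×0.712 = 1.16 mol/L; Y_D = C_D/C_{A0} = 0.624.

0.624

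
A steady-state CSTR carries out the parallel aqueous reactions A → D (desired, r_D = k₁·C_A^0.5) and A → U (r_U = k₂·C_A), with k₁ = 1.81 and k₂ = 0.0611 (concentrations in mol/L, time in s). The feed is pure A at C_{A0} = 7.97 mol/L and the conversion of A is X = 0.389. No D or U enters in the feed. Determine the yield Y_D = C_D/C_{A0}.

Exit C_A = C_{A0}(1−X) = 7.97×0.611 = 4.870 mol/L.
A CSTR operates uniformly at the exit composition, giving r_D = 3.994 and r_U = 0.2975 (each k·C_A^n at C_A = 4.870).
Fraction of consumed A going to D: r_D/(r_D+r_U) = 0.9307.
C_D = 0.9307·C_{A0}·X = 0.9307×7.97×0.389 = 2.89 mol/L; Y_D = C_D/C_{A0} = 0.362.

0.362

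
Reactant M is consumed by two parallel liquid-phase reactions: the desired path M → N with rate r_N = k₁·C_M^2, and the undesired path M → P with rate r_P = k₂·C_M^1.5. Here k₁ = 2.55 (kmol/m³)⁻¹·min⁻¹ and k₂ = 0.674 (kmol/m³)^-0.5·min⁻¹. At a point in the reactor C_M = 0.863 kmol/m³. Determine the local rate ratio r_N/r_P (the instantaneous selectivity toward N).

3.51

S_{N/P} = r_N/r_P = (k₁·C_M^2)/(k₂·C_M^1.5) = (k₁/k₂)·C_M^0.5.
= (2.55×0.8630^2) / (0.674×0.8630^1.5) = 1.899/0.5404 = 3.51.
Since the desired path is higher order in M, keeping C_M high (PFR or concentrated feed) favours N.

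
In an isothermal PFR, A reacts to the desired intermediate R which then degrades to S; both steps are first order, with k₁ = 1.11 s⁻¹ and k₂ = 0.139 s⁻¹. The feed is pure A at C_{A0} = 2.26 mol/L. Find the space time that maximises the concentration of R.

2.14 s

The intermediate peaks when r₁ = r₂, i.e. k₁e^(−k₁τ) = k₂e^(−k₂τ), giving τ_opt = ln(k₂/k₁)/(k₂−k₁).
= ln(0.139/1.11)/(0.139−1.11) = ln(0.1252)/-0.9710 = -2.078/-0.9710 = 2.14 s.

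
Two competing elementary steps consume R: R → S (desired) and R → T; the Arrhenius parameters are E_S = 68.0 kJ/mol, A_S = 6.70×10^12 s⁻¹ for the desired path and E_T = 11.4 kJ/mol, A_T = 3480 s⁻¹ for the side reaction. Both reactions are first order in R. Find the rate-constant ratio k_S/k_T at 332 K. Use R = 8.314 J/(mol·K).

Since both paths have the same order in R, the concentration cancels and S_{S/T} = k_S/k_T = (A_S/A_T)·exp[(E_T−E_S)/(RT)].
(E_T−E_S)/(RT) = (11.4−68.0)×10³/(8.314×332) = -56600/2760 = -20.51.
k_S/k_T = (6.70×10^12/3480)·exp(-20.51) = 1.925×10^9 × 1.243×10^-9 = 2.39.

2.39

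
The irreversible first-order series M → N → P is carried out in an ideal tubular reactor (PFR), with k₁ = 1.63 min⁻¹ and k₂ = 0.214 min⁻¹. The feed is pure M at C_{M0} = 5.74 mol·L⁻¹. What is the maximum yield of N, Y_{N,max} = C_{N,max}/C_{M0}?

Evaluating C_N at τ_opt = ln(k₂/k₁)/(k₂−k₁) gives C_{N,max}/C_{M0} = (k₁/k₂)^[k₂/(k₂−k₁)].
= (1.63/0.214)^(0.214/(0.214−1.63)) = (7.617)^(-0.1511) = 0.7358.

0.736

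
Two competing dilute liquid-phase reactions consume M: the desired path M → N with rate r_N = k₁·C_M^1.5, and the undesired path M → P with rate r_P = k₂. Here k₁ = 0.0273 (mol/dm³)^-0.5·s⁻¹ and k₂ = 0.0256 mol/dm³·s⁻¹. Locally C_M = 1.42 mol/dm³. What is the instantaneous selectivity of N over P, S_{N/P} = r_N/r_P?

1.80

S_{N/P} = r_N/r_P = (k₁·C_M^1.5)/(k₂) = (k₁/k₂)·C_M^1.5.
= (0.0273×1.420^1.5) / (0.0256) = 0.04620/0.02560 = 1.80.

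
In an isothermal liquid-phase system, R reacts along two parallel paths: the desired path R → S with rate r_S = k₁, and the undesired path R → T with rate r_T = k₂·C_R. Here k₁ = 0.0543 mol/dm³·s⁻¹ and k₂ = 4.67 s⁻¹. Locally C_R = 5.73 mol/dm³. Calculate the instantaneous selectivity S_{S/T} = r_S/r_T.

0.00203

S_{S/T} = r_S/r_T = (k₁)/(k₂·C_R) = (k₁/k₂)·C_R⁻¹.
= (0.0543) / (4.67×5.730) = 0.05430/26.76 = 0.00203.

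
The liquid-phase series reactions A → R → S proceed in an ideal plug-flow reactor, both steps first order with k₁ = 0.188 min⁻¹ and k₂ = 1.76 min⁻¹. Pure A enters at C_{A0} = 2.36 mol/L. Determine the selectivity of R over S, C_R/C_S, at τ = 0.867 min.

The intermediate concentration in a first-order A→B→C sequence is C_R = k₁C_{A0}(e^(−k₁τ) − e^(−k₂τ))/(k₂−k₁).
e^(−k₁τ) = e^(−0.188×0.867) = e^(−0.1630) = 0.8496; e^(−k₂τ) = e^(−1.526) = 0.2174.
C_R = 0.188×2.36/(1.76−0.188) × (0.8496−0.2174) = 0.2822×0.6322 = 0.1784 mol/L.
C_A = C_{A0}e^(−k₁τ) = 2.005 mol/L, so C_S = C_{A0}−C_A−C_R = 0.1765 mol/L; C_R/C_S = 1.01.

1.01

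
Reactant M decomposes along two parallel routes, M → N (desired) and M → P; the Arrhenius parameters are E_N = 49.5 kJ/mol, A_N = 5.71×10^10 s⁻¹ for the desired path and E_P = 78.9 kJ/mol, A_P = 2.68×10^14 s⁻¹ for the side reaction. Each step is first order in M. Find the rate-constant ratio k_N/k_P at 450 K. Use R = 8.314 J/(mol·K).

0.551

Since both paths have the same order in M, the concentration cancels and S_{N/P} = k_N/k_P = (A_N/A_P)·exp[(E_P−E_N)/(RT)].
(E_P−E_N)/(RT) = (78.9−49.5)×10³/(8.314×450) = 29400/3741 = 7.858.
k_N/k_P = (5.71×10^10/2.68×10^14)·exp(7.858) = 2.131×10^-4 × 2587 = 0.551.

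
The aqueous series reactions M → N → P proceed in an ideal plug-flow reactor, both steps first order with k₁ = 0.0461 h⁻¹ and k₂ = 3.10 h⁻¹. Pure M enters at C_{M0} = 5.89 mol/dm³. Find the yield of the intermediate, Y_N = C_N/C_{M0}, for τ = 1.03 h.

0.0138

For first-order series with pure M initially, C_N(τ) = k₁C_{M0}/(k₂−k₁)·(e^(−k₁τ) − e^(−k₂τ)).
e^(−k₁τ) = e^(−0.0461×1.03) = e^(−0.04748) = 0.9536; e^(−k₂τ) = e^(−3.193) = 0.04105.
C_N = 0.0461×5.89/(3.10−0.0461) × (0.9536−0.04105) = 0.08891×0.9126 = 0.08114 mol/dm³.
Y_N = C_N/C_{M0} = 0.08114/5.89 = 0.0138.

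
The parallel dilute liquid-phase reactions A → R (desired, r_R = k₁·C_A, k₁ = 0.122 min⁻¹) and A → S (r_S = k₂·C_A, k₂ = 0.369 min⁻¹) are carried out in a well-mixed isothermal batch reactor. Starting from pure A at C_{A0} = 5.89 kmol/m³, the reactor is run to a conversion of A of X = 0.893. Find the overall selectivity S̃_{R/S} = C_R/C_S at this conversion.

C_A = C_{A0}(1−X) = 0.6302 kmol/m³.
Both paths are first order in A, so the instantaneous fraction to R is constant: dC_R/d(−C_A) = k₁/(k₁+k₂) = 0.2485.
C_R = 0.2485·(C_{A0}−C_A) = 0.2485×5.260 = 1.31 kmol/m³.
C_S = (C_{A0}−C_A)−C_R = 3.953 kmol/m³; S̃_{R/S} = 1.307/3.953 = 0.331.

0.331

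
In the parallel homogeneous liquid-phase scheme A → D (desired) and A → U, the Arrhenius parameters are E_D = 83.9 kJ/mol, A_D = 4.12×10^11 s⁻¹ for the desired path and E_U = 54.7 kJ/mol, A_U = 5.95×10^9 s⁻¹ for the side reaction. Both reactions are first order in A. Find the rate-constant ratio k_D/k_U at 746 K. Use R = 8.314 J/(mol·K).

0.625

k_D/k_U = (A_D/A_U)·exp[−(E_D−E_U)/(RT)] = (A_D/A_U)·exp[(E_U−E_D)/(RT)].
(E_U−E_D)/(RT) = (54.7−83.9)×10³/(8.314×746) = -29200/6202 = -4.708.
k_D/k_U = (4.12×10^11/5.95×10^9)·exp(-4.708) = 69.24 × 0.009023 = 0.625.
Since E_D > E_U, raising the temperature improves selectivity toward D.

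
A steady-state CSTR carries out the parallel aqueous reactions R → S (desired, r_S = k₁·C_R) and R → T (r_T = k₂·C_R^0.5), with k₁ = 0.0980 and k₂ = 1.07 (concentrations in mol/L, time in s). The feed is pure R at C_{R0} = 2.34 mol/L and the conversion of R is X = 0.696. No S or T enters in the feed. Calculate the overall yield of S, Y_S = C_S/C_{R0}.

0.0499

Exit C_R = C_{R0}(1−X) = 2.34×0.304 = 0.7114 mol/L.
A CSTR operates uniformly at the exit composition, giving r_S = 0.06971 and r_T = 0.9025 (each k·C_R^n at C_R = 0.7114).
Fraction of consumed R going to S: r_S/(r_S+r_T) = 0.07171.
C_S = 0.07171·C_{R0}·X = 0.07171×2.34×0.696 = 0.117 mol/L; Y_S = C_S/C_{R0} = 0.0499.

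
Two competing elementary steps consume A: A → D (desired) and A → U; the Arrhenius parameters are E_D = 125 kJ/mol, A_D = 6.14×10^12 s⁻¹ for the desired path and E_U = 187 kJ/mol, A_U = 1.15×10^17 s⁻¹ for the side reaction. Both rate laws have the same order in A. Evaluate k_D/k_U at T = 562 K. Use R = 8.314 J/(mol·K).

30.9

k_D/k_U = (A_D/A_U)·exp[−(E_D−E_U)/(RT)] = (A_D/A_U)·exp[(E_U−E_D)/(RT)].
(E_U−E_D)/(RT) = (187−125)×10³/(8.314×562) = 62000/4672 = 13.27.
k_D/k_U = (6.14×10^12/1.15×10^17)·exp(13.27) = 5.339×10^-5 × 5.791×10^5 = 30.9.
Since E_D < E_U, lowering the temperature improves selectivity toward D.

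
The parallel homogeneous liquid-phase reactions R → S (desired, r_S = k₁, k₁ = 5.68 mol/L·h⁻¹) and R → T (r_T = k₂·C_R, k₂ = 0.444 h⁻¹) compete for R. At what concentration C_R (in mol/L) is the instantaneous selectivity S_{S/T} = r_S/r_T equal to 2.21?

S_{S/T} = (k₁/k₂)·C_R⁻¹ ⇒ C_R = (S·k₂/k₁)^(-1).
= (2.21×0.444/5.68)^(-1) = (0.1728)^(-1) = 5.79 mol/L.

5.79 mol/L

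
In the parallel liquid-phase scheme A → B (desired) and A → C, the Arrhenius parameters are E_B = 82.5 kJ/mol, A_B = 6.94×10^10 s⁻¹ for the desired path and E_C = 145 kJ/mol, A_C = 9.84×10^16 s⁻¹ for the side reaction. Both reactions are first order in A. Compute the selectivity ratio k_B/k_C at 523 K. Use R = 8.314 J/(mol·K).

1.23

k_B/k_C = (A_B/A_C)·exp[−(E_B−E_C)/(RT)] = (A_B/A_C)·exp[(E_C−E_B)/(RT)].
(E_C−E_B)/(RT) = (145−82.5)×10³/(8.314×523) = 62500/4348 = 14.37.
k_B/k_C = (6.94×10^10/9.84×10^16)·exp(14.37) = 7.053×10^-7 × 1.747×10^6 = 1.23.
Since E_B < E_C, lowering the temperature improves selectivity toward B.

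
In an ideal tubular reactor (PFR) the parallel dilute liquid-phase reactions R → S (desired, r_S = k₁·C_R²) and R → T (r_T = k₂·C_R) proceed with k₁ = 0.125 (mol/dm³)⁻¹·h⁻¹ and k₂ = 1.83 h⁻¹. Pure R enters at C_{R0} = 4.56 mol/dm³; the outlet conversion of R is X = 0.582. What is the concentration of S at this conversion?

0.476 mol/dm³

C_R = C_{R0}(1−X) = 1.906 mol/dm³.
Along a PFR/batch, dC_T/dC_R = −r_T/(r_S+r_T) = −k₂/(k₂+k₁·C_R).
Integrating from C_{R0} to C_R: C_T = (1.83/0.125)·ln[(1.83+0.125·4.56)/(1.83+0.125·1.91)] = 14.64·ln(2.400/2.068) = 2.178 mol/dm³.
Then C_S = (C_{R0}−C_R) − C_T = 2.654 − 2.178 = 0.4761 mol/dm³.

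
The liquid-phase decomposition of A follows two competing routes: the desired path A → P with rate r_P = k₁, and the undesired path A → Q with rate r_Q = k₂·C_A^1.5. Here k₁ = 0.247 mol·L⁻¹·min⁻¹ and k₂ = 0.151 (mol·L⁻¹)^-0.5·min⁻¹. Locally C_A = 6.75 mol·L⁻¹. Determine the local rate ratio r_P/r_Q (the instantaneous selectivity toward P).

0.0933

S_{P/Q} = r_P/r_Q = (k₁)/(k₂·C_A^1.5) = (k₁/k₂)·C_A^-1.5.
= (0.247) / (0.151×6.750^1.5) = 0.2470/2.648 = 0.0933.
The undesired path is higher order in A, so low C_A (CSTR or dilute feed) favours P.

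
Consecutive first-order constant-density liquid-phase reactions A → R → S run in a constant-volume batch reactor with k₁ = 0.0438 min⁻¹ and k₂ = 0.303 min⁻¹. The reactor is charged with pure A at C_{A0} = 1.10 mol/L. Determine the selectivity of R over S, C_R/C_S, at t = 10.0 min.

0.398

For first-order series with pure A initially, C_R(t) = k₁C_{A0}/(k₂−k₁)·(e^(−k₁t) − e^(−k₂t)).
e^(−k₁t) = e^(−0.0438×10.0) = e^(−0.4380) = 0.6453; e^(−k₂t) = e^(−3.030) = 0.04832.
C_R = 0.0438×1.10/(0.303−0.0438) × (0.6453−0.04832) = 0.1859×0.5970 = 0.1110 mol/L.
C_A = C_{A0}e^(−k₁t) = 0.7099 mol/L, so C_S = C_{A0}−C_A−C_R = 0.2792 mol/L; C_R/C_S = 0.398.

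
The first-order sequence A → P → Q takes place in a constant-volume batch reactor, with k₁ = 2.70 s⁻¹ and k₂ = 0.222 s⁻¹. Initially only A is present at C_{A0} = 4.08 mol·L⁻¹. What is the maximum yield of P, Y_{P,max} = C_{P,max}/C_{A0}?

0.799

For a first-order series the maximum intermediate yield is C_{P,max}/C_{A0} = (k₁/k₂)^[k₂/(k₂−k₁)].
= (2.70/0.222)^(0.222/(0.222−2.70)) = (12.16)^(-0.08959) = 0.7995.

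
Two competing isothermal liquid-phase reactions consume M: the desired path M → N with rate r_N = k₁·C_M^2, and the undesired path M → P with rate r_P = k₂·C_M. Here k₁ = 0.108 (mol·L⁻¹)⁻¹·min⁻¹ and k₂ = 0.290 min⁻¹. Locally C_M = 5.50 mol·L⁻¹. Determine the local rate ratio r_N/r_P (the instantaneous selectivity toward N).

2.05

S_{N/P} = r_N/r_P = (k₁·C_M^2)/(k₂·C_M) = (k₁/k₂)·C_M.
= (0.108×5.500^2) / (0.290×5.500) = 3.267/1.595 = 2.05.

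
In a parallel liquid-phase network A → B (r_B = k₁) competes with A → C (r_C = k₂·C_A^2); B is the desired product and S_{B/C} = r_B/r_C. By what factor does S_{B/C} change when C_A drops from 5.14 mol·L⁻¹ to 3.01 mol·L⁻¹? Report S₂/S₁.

2.92

S_{B/C} = (k₁/k₂)·C_A^-2, so S₂/S₁ = (C_{A,2}/C_{A,1})^-2.
= (3.01/5.14)^(-2) = (0.5856)^(-2) = 2.92.
Selectivity toward B rises as C_A falls — low-concentration operation is favoured.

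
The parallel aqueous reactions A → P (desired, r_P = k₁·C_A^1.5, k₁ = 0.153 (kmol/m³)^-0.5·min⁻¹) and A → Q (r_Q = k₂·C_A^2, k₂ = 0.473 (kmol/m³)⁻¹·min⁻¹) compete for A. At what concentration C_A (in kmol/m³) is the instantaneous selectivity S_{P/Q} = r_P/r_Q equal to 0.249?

1.69 kmol/m³

S_{P/Q} = (k₁/k₂)·C_A^-0.5 ⇒ C_A = (S·k₂/k₁)^(-2).
= (0.249×0.473/0.153)^(-2) = (0.7698)^(-2) = 1.69 kmol/m³.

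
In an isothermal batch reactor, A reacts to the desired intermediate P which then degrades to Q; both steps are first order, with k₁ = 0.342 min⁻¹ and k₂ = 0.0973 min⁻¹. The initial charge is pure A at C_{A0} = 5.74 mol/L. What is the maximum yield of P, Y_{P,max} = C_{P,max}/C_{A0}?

0.607

For a first-order series the maximum intermediate yield is C_{P,max}/C_{A0} = (k₁/k₂)^[k₂/(k₂−k₁)].
= (0.342/0.0973)^(0.0973/(0.0973−0.342)) = (3.515)^(-0.3976) = 0.6066.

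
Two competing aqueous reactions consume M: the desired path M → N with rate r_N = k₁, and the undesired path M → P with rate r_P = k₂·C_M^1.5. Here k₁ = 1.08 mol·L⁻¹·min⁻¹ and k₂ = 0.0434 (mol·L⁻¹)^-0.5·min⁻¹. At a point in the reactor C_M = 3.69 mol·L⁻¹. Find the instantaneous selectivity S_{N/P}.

3.51

S_{N/P} = r_N/r_P = (k₁)/(k₂·C_M^1.5) = (k₁/k₂)·C_M^-1.5.
= (1.08) / (0.0434×3.690^1.5) = 1.080/0.3076 = 3.51.
The undesired path is higher order in M, so low C_M (CSTR or dilute feed) favours N.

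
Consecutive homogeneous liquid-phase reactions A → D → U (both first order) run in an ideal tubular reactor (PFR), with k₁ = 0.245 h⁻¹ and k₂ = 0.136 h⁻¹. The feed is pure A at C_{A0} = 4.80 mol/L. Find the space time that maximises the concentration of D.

5.40 h

Setting dC_D/dτ = 0 gives τ_opt = ln(k₂/k₁)/(k₂−k₁).
= ln(0.136/0.245)/(0.136−0.245) = ln(0.5551)/-0.1090 = -0.5886/-0.1090 = 5.40 h.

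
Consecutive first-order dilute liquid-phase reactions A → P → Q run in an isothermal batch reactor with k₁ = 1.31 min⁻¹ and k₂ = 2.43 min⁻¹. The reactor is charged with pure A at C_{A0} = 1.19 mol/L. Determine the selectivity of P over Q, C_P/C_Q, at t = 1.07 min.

Solving the coupled first-order balances gives C_P(t) = [k₁/(k₂−k₁)]·C_{A0}·(e^(−k₁t) − e^(−k₂t)).
e^(−k₁t) = e^(−1.31×1.07) = e^(−1.402) = 0.2462; e^(−k₂t) = e^(−2.600) = 0.07427.
C_P = 1.31×1.19/(2.43−1.31) × (0.2462−0.07427) = 1.392×0.1719 = 0.2393 mol/L.
C_A = C_{A0}e^(−k₁t) = 0.2930 mol/L, so C_Q = C_{A0}−C_A−C_P = 0.6578 mol/L; C_P/C_Q = 0.364.

0.364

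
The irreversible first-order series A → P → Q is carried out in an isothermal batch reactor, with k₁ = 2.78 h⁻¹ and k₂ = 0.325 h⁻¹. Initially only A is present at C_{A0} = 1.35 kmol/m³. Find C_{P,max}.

Evaluating C_P at t_opt = ln(k₂/k₁)/(k₂−k₁) gives C_{P,max}/C_{A0} = (k₁/k₂)^[k₂/(k₂−k₁)].
= (2.78/0.325)^(0.325/(0.325−2.78)) = (8.554)^(-0.1324) = 0.7527.
C_{P,max} = 0.7527×1.35 = 1.02 kmol/m³.

1.02 kmol/m³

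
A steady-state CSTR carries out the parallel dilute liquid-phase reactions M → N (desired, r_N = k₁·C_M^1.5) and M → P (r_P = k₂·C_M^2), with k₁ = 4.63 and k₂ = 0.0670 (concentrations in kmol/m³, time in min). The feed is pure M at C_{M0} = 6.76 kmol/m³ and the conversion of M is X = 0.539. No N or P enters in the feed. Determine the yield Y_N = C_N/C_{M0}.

0.526

Exit C_M = C_{M0}(1−X) = 6.76×0.461 = 3.116 kmol/m³.
Rates in a CSTR are evaluated at the outlet concentration: r_N = 4.63×3.116^1.5 = 25.47, r_P = 0.0670×3.116^2 = 0.6507.
Fraction of consumed M going to N: r_N/(r_N+r_P) = 0.9751.
C_N = 0.9751·C_{M0}·X = 0.9751×6.76×0.539 = 3.55 kmol/m³; Y_N = C_N/C_{M0} = 0.526.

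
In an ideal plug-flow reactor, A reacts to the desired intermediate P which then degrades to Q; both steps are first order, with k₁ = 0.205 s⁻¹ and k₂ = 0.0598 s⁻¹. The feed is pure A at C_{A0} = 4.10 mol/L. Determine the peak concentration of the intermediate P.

At the optimum, C_{P,max}/C_{A0} = (k₁/k₂)^[k₂/(k₂−k₁)].
= (0.205/0.0598)^(0.0598/(0.0598−0.205)) = (3.428)^(-0.4118) = 0.6021.
C_{P,max} = 0.6021×4.10 = 2.47 mol/L.

2.47 mol/L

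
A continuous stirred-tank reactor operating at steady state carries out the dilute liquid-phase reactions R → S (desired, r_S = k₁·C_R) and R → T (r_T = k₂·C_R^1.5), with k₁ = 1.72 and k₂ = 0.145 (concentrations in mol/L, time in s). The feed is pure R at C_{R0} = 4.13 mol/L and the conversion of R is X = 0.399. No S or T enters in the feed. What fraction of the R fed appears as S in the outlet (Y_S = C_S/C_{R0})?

Exit C_R = C_{R0}(1−X) = 4.13×0.601 = 2.482 mol/L.
Rates in a CSTR are evaluated at the outlet concentration: r_S = 1.72×2.482 = 4.269, r_T = 0.145×2.482^1.5 = 0.5670.
Fraction of consumed R going to S: r_S/(r_S+r_T) = 0.8828.
C_S = 0.8828·C_{R0}·X = 0.8828×4.13×0.399 = 1.45 mol/L; Y_S = C_S/C_{R0} = 0.352.

0.352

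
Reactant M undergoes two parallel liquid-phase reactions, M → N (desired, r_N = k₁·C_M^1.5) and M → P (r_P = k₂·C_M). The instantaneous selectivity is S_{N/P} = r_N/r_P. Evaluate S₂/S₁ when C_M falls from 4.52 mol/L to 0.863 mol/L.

0.437

S_{N/P} = (k₁/k₂)·C_M^0.5, so S₂/S₁ = (C_{M,2}/C_{M,1})^0.5.
= (0.863/4.52)^0.5 = (0.1909)^0.5 = 0.437.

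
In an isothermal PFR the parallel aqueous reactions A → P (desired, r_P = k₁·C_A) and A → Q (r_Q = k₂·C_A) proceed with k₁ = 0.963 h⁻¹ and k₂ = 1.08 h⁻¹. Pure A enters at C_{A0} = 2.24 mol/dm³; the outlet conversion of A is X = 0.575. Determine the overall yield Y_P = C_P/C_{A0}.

0.271

C_A = C_{A0}(1−X) = 0.9520 mol/dm³.
Both paths are first order in A, so the instantaneous fraction to P is constant: dC_P/d(−C_A) = k₁/(k₁+k₂) = 0.4714.
C_P = 0.4714·(C_{A0}−C_A) = 0.4714×1.288 = 0.607 mol/dm³.
Y_P = C_P/C_{A0} = 0.6071/2.24 = 0.271.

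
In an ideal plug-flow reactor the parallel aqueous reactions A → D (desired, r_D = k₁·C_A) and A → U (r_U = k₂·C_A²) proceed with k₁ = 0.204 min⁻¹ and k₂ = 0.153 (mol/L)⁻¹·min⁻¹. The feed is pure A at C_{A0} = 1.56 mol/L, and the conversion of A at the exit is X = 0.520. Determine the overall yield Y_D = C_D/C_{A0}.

0.281

C_A = C_{A0}(1−X) = 0.7488 mol/L.
Along a PFR/batch, dC_D/dC_A = −r_D/(r_D+r_U) = −k₁/(k₁+k₂·C_A).
Integrating from C_{A0} to C_A: C_D = (0.204/0.153)·ln[(0.204+0.153·1.56)/(0.204+0.153·0.749)] = 1.333·ln(0.4427/0.3186) = 0.4387 mol/L.
Y_D = C_D/C_{A0} = 0.4387/1.56 = 0.281.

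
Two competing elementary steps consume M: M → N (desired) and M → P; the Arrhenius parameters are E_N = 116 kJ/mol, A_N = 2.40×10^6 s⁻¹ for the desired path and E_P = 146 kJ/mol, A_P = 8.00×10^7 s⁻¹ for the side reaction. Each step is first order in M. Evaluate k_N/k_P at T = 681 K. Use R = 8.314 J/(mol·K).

6.00

With equal orders, S_{N/P} = k_N/k_P = (A_N/A_P)·exp[(E_P−E_N)/(RT)].
(E_P−E_N)/(RT) = (146−116)×10³/(8.314×681) = 30000/5662 = 5.299.
k_N/k_P = (2.40×10^6/8.00×10^7)·exp(5.299) = 0.03000 × 200.1 = 6.00.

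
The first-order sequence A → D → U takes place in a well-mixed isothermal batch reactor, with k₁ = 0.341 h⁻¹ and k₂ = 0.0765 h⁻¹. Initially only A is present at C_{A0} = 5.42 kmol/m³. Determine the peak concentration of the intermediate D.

For a first-order series the maximum intermediate yield is C_{D,max}/C_{A0} = (k₁/k₂)^[k₂/(k₂−k₁)].
= (0.341/0.0765)^(0.0765/(0.0765−0.341)) = (4.458)^(-0.2892) = 0.6490.
C_{D,max} = 0.6490×5.42 = 3.52 kmol/m³.

3.52 kmol/m³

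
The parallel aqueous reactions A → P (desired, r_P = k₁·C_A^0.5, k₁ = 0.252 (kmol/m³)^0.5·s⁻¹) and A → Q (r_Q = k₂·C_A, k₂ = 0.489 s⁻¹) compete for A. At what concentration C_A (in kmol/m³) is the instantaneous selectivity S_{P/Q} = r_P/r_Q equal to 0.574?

S_{P/Q} = (k₁/k₂)·C_A^-0.5 ⇒ C_A = (S·k₂/k₁)^(-2).
= (0.574×0.489/0.252)^(-2) = (1.114)^(-2) = 0.806 kmol/m³.

0.806 kmol/m³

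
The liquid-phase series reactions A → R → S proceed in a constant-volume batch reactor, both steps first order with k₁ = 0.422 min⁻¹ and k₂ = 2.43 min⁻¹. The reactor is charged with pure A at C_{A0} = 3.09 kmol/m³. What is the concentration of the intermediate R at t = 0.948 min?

For first-order series with pure A initially, C_R(t) = k₁C_{A0}/(k₂−k₁)·(e^(−k₁t) − e^(−k₂t)).
e^(−k₁t) = e^(−0.422×0.948) = e^(−0.4001) = 0.6703; e^(−k₂t) = e^(−2.304) = 0.09989.
C_R = 0.422×3.09/(2.43−0.422) × (0.6703−0.09989) = 0.6494×0.5704 = 0.3704 kmol/m³.

0.370 kmol/m³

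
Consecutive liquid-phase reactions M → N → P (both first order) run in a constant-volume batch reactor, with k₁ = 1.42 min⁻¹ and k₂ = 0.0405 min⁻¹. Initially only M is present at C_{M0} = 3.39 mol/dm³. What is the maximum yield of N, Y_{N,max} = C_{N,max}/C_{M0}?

For a first-order series the maximum intermediate yield is C_{N,max}/C_{M0} = (k₁/k₂)^[k₂/(k₂−k₁)].
= (1.42/0.0405)^(0.0405/(0.0405−1.42)) = (35.06)^(-0.02936) = 0.9008.

0.901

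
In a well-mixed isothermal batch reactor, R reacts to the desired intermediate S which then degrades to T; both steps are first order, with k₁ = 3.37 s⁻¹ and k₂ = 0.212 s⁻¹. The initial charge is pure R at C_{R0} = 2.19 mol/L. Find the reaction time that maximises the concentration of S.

0.876 s

Setting dC_S/dt = 0 gives t_opt = ln(k₂/k₁)/(k₂−k₁).
= ln(0.212/3.37)/(0.212−3.37) = ln(0.06291)/-3.158 = -2.766/-3.158 = 0.876 s.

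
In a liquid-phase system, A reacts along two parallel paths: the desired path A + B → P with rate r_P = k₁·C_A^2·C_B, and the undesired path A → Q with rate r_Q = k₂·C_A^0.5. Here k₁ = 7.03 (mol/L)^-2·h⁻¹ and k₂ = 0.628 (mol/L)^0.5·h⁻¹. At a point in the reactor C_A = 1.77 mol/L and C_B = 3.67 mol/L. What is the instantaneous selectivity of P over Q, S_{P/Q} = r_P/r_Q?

S_{P/Q} = r_P/r_Q = (k₁·C_A^2·C_B)/(k₂·C_A^0.5) = (k₁/k₂)·C_A^1.5·C_B.
= (7.03×1.770^2×3.670) / (0.628×1.770^0.5) = 80.83/0.8355 = 96.7.

96.7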